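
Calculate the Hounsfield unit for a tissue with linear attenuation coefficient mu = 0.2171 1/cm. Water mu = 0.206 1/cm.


HU = ((mu_tissue - mu_water) / mu_water) * 1000
HU = ((0.2171 - 0.206) / 0.206) * 1000
HU = 53.88


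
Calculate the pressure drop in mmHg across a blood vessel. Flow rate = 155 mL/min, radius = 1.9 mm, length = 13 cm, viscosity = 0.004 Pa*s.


dP = 8*mu*L*Q / (pi*r^4)
Q = 155 mL/min = 2.58333e-06 m^3/s
dP = 262.488 Pa = 262.488 / 133.322 mmHg = 1.969 mmHg


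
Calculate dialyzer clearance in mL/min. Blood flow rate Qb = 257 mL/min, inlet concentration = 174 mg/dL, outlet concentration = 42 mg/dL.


K = Qb * (Cb_in - Cb_out) / Cb_in
K = 257 * (174 - 42) / 174
K = 195 mL/min


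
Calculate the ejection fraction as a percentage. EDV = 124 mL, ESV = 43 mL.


SV = EDV - ESV = 124 - 43 = 81 mL
EF = SV/EDV * 100 = 81/124 * 100
EF = 65.32%


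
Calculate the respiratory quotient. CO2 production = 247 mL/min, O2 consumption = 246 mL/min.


RQ = VCO2 / VO2
RQ = 247 / 246
RQ = 1.004


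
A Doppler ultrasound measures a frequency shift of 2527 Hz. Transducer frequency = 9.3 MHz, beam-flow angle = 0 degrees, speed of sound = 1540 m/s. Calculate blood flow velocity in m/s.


v = fd * c / (2 * f0 * cos(theta))
v = 2527 * 1540 / (2 * 9.3000e+06 * cos(0))
v = 0.2092 m/s


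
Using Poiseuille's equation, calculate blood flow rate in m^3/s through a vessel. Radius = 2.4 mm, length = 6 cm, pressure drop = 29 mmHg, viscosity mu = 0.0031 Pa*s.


Q = pi*r^4*dP / (8*mu*L)
r = 0.0024 m, L = 0.06 m
dP = 29 mmHg = 3866.338 Pa
Q = 2.7083e-04 m^3/s


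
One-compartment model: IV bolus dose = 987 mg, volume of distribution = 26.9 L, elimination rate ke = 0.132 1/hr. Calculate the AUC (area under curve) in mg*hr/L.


C0 = Dose/Vd = 987/26.9 = 36.6914 mg/L
AUC = C0/ke = 36.6914/0.132
AUC = 278 mg*hr/L


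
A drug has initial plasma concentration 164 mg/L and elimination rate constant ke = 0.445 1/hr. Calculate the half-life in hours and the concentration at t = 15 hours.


t_half = ln(2) / ke = 0.693147 / 0.445 = 1.558 hr
C(t) = C0 * exp(-ke*t) = 164 * exp(-0.445*15)
C(15) = 0.207 mg/L


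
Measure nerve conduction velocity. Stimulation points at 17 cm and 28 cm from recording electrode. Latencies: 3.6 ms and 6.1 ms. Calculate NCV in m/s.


Distance = (28 - 17) / 100 = 0.11 m
dt = (6.1 - 3.6) / 1000 = 0.0025 s
NCV = dist / dt = 44 m/s


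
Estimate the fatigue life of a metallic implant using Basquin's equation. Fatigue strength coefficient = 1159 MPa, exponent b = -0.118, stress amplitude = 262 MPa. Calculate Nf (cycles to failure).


sigma_a = sigma_f' * (2Nf)^b
2Nf = (sigma_a/sigma_f')^(1/b)
2Nf = (262/1159)^(1/-0.118)
2Nf = 296981.94
Nf = 1.485e+05


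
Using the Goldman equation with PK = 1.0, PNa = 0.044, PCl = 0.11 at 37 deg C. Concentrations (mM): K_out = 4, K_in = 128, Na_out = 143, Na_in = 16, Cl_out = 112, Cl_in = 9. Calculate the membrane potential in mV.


Vm = (RT/F)*ln((PK*Ko + PNa*Nao + PCl*Cli)/(PK*Ki + PNa*Nai + PCl*Clo))
Numer = 11.282, Denom = 141.024
Vm = -67.5 mV


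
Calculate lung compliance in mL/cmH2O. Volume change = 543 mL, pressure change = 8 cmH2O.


C = dV / dP
C = 543 / 8
C = 67.88 mL/cmH2O


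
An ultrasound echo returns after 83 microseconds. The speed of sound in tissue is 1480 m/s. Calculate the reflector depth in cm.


depth = c * t / 2
t = 83 us = 8.3000e-05 s
depth = 1480 * 8.3000e-05 / 2
depth = 0.06142 m = 6.142 cm


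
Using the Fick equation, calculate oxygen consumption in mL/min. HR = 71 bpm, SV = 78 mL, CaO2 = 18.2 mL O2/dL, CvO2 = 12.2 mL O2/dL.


CO = HR*SV = 71*78/1000 = 5.538 L/min
a-v O2 diff = 18.2 - 12.2 = 6 mL/dL
VO2 = CO * (CaO2-CvO2) * 10 dL/L
VO2 = 5.538 * 6 * 10
VO2 = 332.3 mL/min


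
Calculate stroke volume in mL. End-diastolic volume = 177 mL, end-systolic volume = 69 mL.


SV = EDV - ESV
SV = 177 - 69
SV = 108 mL


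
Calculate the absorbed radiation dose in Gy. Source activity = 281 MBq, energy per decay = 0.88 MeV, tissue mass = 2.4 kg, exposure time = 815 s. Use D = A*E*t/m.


A = 281 MBq = 2.8100e+08 Bq
E = 0.88 MeV = 1.40976e-13 J
D = A*E*t/m = 2.8100e+08*1.40976e-13*815/2.4
D = 0.01345 Gy


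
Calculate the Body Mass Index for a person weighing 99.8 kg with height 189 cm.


BMI = weight / height^2
height = 189 cm = 1.89 m
BMI = 99.8 / 1.89^2
BMI = 27.94 kg/m^2


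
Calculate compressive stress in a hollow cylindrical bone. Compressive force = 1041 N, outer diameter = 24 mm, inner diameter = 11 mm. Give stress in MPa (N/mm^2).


A = pi*(r_o^2 - r_i^2)
r_o = 12 mm, r_i = 5.5 mm
A = 357.356 mm^2
sigma = F/A = 1041 / 357.356
sigma = 2.913 MPa


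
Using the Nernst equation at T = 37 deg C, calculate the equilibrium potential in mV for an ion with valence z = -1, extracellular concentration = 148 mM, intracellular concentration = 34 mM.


E = (RT/(zF)) * ln(C_out/C_in)
T = 37 + 273.15 = 310.15 K
E = (8.314 * 310.15 / (-1 * 96485)) * ln(148/34)
E = -39.31 mV


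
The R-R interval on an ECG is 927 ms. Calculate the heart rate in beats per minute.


HR = 60 / RR_interval(s)
RR = 927 ms = 0.927 s
HR = 60 / 0.927 = 64.72 bpm


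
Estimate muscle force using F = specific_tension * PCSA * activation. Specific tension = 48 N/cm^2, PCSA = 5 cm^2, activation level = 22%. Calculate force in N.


F = sigma * PCSA * activation
F = 48 * 5 * 0.22
F = 52.8 N


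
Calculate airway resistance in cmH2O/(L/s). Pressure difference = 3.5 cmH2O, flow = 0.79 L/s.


R = dP / flow
R = 3.5 / 0.79
R = 4.43 cmH2O/(L/s)


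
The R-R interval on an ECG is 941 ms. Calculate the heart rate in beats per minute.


HR = 60 / RR_interval(s)
RR = 941 ms = 0.941 s
HR = 60 / 0.941 = 63.76 bpm


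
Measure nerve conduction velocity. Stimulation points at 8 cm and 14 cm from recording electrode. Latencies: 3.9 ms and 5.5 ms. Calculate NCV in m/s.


Distance = (14 - 8) / 100 = 0.06 m
dt = (5.5 - 3.9) / 1000 = 0.0016 s
NCV = dist / dt = 37.5 m/s


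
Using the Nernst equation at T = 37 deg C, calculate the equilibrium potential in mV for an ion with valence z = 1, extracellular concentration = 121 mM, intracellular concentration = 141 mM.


E = (RT/(zF)) * ln(C_out/C_in)
T = 37 + 273.15 = 310.15 K
E = (8.314 * 310.15 / (1 * 96485)) * ln(121/141)
E = -4.088 mV


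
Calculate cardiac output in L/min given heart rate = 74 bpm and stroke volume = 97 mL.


CO = HR * SV
CO = 74 * 97 / 1000
CO = 7.178 L/min


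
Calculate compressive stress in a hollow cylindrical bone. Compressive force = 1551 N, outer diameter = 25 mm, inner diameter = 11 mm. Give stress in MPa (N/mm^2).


A = pi*(r_o^2 - r_i^2)
r_o = 12.5 mm, r_i = 5.5 mm
A = 395.841 mm^2
sigma = F/A = 1551 / 395.841
sigma = 3.918 MPa


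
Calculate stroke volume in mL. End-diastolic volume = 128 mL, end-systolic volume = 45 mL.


SV = EDV - ESV
SV = 128 - 45
SV = 83 mL


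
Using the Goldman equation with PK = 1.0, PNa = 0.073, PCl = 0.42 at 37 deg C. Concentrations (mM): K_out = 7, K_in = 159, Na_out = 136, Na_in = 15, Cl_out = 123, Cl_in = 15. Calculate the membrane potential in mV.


Vm = (RT/F)*ln((PK*Ko + PNa*Nao + PCl*Cli)/(PK*Ki + PNa*Nai + PCl*Clo))
Numer = 23.228, Denom = 211.755
Vm = -59.06 mV


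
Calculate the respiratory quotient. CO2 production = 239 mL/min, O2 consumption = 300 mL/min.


RQ = VCO2 / VO2
RQ = 239 / 300
RQ = 0.7967


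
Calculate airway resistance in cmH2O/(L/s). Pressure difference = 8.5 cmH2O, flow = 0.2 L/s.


R = dP / flow
R = 8.5 / 0.2
R = 42.5 cmH2O/(L/s)


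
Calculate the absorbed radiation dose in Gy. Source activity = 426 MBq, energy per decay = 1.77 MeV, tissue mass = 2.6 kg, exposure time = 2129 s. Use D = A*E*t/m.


A = 426 MBq = 4.2600e+08 Bq
E = 1.77 MeV = 2.83554e-13 J
D = A*E*t/m = 4.2600e+08*2.83554e-13*2129/2.6
D = 0.09891 Gy


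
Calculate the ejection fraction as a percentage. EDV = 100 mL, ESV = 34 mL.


SV = EDV - ESV = 100 - 34 = 66 mL
EF = SV/EDV * 100 = 66/100 * 100
EF = 66%


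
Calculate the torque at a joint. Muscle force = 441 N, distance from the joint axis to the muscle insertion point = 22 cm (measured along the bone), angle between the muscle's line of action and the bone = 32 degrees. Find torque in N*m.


Torque = F * d * sin(theta)   (moment arm = d*sin(theta))
d = 22 cm = 0.22 m
Torque = 441 * 0.22 * sin(32)
Torque = 51.41 N*m


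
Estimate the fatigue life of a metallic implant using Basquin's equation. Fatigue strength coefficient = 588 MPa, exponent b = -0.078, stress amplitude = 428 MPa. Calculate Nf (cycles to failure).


sigma_a = sigma_f' * (2Nf)^b
2Nf = (sigma_a/sigma_f')^(1/b)
2Nf = (428/588)^(1/-0.078)
2Nf = 58.664981
Nf = 29.33


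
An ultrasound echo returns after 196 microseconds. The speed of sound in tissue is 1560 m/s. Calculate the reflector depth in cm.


depth = c * t / 2
t = 196 us = 1.9600e-04 s
depth = 1560 * 1.9600e-04 / 2
depth = 0.15288 m = 15.288 cm


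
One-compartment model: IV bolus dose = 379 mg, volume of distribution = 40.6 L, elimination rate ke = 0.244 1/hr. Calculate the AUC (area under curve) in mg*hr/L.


C0 = Dose/Vd = 379/40.6 = 9.33498 mg/L
AUC = C0/ke = 9.33498/0.244
AUC = 38.26 mg*hr/L


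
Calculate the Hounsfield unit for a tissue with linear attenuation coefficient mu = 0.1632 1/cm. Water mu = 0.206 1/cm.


HU = ((mu_tissue - mu_water) / mu_water) * 1000
HU = ((0.1632 - 0.206) / 0.206) * 1000
HU = -207.8


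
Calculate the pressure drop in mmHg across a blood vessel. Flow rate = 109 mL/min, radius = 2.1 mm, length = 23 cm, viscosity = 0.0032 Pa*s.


dP = 8*mu*L*Q / (pi*r^4)
Q = 109 mL/min = 1.81667e-06 m^3/s
dP = 175.072 Pa = 175.072 / 133.322 mmHg = 1.313 mmHg


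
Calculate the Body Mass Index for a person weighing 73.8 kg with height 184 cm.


BMI = weight / height^2
height = 184 cm = 1.84 m
BMI = 73.8 / 1.84^2
BMI = 21.8 kg/m^2


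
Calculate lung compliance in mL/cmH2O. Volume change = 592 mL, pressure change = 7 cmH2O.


C = dV / dP
C = 592 / 7
C = 84.57 mL/cmH2O


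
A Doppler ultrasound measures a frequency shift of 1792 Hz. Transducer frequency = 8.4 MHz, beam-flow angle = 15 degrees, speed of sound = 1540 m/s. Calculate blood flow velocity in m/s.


v = fd * c / (2 * f0 * cos(theta))
v = 1792 * 1540 / (2 * 8.4000e+06 * cos(15))
v = 0.1701 m/s


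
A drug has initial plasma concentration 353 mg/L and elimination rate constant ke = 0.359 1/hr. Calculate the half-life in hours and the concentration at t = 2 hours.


t_half = ln(2) / ke = 0.693147 / 0.359 = 1.931 hr
C(t) = C0 * exp(-ke*t) = 353 * exp(-0.359*2)
C(2) = 172.2 mg/L


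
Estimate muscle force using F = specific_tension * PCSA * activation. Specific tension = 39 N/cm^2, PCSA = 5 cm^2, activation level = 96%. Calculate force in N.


F = sigma * PCSA * activation
F = 39 * 5 * 0.96
F = 187.2 N


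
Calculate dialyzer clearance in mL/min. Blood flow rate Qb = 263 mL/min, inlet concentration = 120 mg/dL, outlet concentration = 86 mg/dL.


K = Qb * (Cb_in - Cb_out) / Cb_in
K = 263 * (120 - 86) / 120
K = 74.52 mL/min


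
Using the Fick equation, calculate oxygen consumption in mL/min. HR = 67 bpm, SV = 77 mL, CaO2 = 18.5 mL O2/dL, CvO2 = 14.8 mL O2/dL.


CO = HR*SV = 67*77/1000 = 5.159 L/min
a-v O2 diff = 18.5 - 14.8 = 3.7 mL/dL
VO2 = CO * (CaO2-CvO2) * 10 dL/L
VO2 = 5.159 * 3.7 * 10
VO2 = 190.9 mL/min


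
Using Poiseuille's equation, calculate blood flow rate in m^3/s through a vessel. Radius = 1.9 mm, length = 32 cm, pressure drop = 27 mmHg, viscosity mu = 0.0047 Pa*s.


Q = pi*r^4*dP / (8*mu*L)
r = 0.0019 m, L = 0.32 m
dP = 27 mmHg = 3599.694 Pa
Q = 1.2249e-05 m^3/s


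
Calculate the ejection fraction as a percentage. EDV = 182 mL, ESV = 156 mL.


SV = EDV - ESV = 182 - 156 = 26 mL
EF = SV/EDV * 100 = 26/182 * 100
EF = 14.29%


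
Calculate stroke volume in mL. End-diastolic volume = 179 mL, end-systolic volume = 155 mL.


SV = EDV - ESV
SV = 179 - 155
SV = 24 mL


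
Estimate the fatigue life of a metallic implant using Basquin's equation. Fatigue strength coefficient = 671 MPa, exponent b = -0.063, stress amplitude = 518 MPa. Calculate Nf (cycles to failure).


sigma_a = sigma_f' * (2Nf)^b
2Nf = (sigma_a/sigma_f')^(1/b)
2Nf = (518/671)^(1/-0.063)
2Nf = 60.81519
Nf = 30.41


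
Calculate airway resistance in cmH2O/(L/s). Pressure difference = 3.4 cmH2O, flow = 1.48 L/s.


R = dP / flow
R = 3.4 / 1.48
R = 2.297 cmH2O/(L/s)


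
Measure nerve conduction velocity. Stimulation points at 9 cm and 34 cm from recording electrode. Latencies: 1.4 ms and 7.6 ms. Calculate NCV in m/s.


Distance = (34 - 9) / 100 = 0.25 m
dt = (7.6 - 1.4) / 1000 = 0.0062 s
NCV = dist / dt = 40.32 m/s


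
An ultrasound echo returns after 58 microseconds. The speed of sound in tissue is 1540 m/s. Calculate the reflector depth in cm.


depth = c * t / 2
t = 58 us = 5.8000e-05 s
depth = 1540 * 5.8000e-05 / 2
depth = 0.04466 m = 4.466 cm


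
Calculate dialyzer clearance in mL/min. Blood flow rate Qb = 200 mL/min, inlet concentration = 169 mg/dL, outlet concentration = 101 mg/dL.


K = Qb * (Cb_in - Cb_out) / Cb_in
K = 200 * (169 - 101) / 169
K = 80.47 mL/min


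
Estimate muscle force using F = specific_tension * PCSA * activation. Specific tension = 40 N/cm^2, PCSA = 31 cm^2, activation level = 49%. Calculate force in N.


F = sigma * PCSA * activation
F = 40 * 31 * 0.49
F = 607.6 N


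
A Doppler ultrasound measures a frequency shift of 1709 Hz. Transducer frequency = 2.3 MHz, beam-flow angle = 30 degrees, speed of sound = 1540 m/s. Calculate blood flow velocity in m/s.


v = fd * c / (2 * f0 * cos(theta))
v = 1709 * 1540 / (2 * 2.3000e+06 * cos(30))
v = 0.6607 m/s


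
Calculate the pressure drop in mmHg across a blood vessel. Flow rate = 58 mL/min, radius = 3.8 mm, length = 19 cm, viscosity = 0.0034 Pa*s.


dP = 8*mu*L*Q / (pi*r^4)
Q = 58 mL/min = 9.66667e-07 m^3/s
dP = 7.62632 Pa = 7.62632 / 133.322 mmHg = 0.0572 mmHg


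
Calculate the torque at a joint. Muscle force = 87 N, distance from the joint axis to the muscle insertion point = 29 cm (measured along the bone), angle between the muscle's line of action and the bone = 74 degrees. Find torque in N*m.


Torque = F * d * sin(theta)   (moment arm = d*sin(theta))
d = 29 cm = 0.29 m
Torque = 87 * 0.29 * sin(74)
Torque = 24.25 N*m


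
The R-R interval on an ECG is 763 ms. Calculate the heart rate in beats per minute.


HR = 60 / RR_interval(s)
RR = 763 ms = 0.763 s
HR = 60 / 0.763 = 78.64 bpm


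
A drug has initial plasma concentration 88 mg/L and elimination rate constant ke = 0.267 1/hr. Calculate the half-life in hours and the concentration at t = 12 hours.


t_half = ln(2) / ke = 0.693147 / 0.267 = 2.596 hr
C(t) = C0 * exp(-ke*t) = 88 * exp(-0.267*12)
C(12) = 3.573 mg/L


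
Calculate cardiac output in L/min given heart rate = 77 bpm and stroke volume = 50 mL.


CO = HR * SV
CO = 77 * 50 / 1000
CO = 3.85 L/min


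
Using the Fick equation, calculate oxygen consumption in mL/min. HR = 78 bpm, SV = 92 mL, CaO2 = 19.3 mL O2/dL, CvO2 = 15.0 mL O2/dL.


CO = HR*SV = 78*92/1000 = 7.176 L/min
a-v O2 diff = 19.3 - 15.0 = 4.3 mL/dL
VO2 = CO * (CaO2-CvO2) * 10 dL/L
VO2 = 7.176 * 4.3 * 10
VO2 = 308.6 mL/min


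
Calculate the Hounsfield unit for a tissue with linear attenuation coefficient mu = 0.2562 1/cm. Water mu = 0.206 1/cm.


HU = ((mu_tissue - mu_water) / mu_water) * 1000
HU = ((0.2562 - 0.206) / 0.206) * 1000
HU = 243.7


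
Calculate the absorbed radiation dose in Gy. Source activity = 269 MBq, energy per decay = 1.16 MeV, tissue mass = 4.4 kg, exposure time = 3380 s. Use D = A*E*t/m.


A = 269 MBq = 2.6900e+08 Bq
E = 1.16 MeV = 1.85832e-13 J
D = A*E*t/m = 2.6900e+08*1.85832e-13*3380/4.4
D = 0.0384 Gy


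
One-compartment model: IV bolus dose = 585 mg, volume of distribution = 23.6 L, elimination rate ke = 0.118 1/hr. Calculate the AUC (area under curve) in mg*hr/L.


C0 = Dose/Vd = 585/23.6 = 24.7881 mg/L
AUC = C0/ke = 24.7881/0.118
AUC = 210.1 mg*hr/L


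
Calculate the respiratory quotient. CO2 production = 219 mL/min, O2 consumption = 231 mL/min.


RQ = VCO2 / VO2
RQ = 219 / 231
RQ = 0.9481


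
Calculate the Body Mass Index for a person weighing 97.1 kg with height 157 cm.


BMI = weight / height^2
height = 157 cm = 1.57 m
BMI = 97.1 / 1.57^2
BMI = 39.39 kg/m^2


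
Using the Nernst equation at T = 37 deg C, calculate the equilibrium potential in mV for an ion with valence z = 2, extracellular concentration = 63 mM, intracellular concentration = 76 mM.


E = (RT/(zF)) * ln(C_out/C_in)
T = 37 + 273.15 = 310.15 K
E = (8.314 * 310.15 / (2 * 96485)) * ln(63/76)
E = -2.507 mV


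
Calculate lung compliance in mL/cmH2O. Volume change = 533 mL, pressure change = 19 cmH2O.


C = dV / dP
C = 533 / 19
C = 28.05 mL/cmH2O


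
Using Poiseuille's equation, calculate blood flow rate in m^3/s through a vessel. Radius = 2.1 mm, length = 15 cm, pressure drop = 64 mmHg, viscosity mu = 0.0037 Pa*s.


Q = pi*r^4*dP / (8*mu*L)
r = 0.0021 m, L = 0.15 m
dP = 64 mmHg = 8532.608 Pa
Q = 1.1742e-04 m^3/s


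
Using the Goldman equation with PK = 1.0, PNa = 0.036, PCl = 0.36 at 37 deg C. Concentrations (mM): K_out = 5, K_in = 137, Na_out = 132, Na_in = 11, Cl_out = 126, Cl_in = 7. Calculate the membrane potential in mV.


Vm = (RT/F)*ln((PK*Ko + PNa*Nao + PCl*Cli)/(PK*Ki + PNa*Nai + PCl*Clo))
Numer = 12.272, Denom = 182.756
Vm = -72.18 mV


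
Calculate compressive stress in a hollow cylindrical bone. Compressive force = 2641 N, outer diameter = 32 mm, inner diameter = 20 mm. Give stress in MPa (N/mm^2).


A = pi*(r_o^2 - r_i^2)
r_o = 16 mm, r_i = 10 mm
A = 490.088 mm^2
sigma = F/A = 2641 / 490.088
sigma = 5.389 MPa


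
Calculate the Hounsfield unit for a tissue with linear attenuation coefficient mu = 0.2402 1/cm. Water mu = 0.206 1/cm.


HU = ((mu_tissue - mu_water) / mu_water) * 1000
HU = ((0.2402 - 0.206) / 0.206) * 1000
HU = 166


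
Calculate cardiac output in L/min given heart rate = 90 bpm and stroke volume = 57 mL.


CO = HR * SV
CO = 90 * 57 / 1000
CO = 5.13 L/min


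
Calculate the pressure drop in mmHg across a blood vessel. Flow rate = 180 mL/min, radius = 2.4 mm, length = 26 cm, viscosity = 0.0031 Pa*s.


dP = 8*mu*L*Q / (pi*r^4)
Q = 180 mL/min = 3e-06 m^3/s
dP = 185.589 Pa = 185.589 / 133.322 mmHg = 1.392 mmHg


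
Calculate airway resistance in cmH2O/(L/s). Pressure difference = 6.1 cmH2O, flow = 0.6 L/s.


R = dP / flow
R = 6.1 / 0.6
R = 10.17 cmH2O/(L/s)


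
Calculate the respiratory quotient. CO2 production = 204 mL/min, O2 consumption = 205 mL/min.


RQ = VCO2 / VO2
RQ = 204 / 205
RQ = 0.9951


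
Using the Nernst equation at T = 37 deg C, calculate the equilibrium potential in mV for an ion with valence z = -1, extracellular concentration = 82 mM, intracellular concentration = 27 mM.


E = (RT/(zF)) * ln(C_out/C_in)
T = 37 + 273.15 = 310.15 K
E = (8.314 * 310.15 / (-1 * 96485)) * ln(82/27)
E = -29.69 mV


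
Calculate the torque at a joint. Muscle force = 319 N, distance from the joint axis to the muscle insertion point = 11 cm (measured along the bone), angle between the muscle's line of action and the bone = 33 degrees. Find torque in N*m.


Torque = F * d * sin(theta)   (moment arm = d*sin(theta))
d = 11 cm = 0.11 m
Torque = 319 * 0.11 * sin(33)
Torque = 19.11 N*m


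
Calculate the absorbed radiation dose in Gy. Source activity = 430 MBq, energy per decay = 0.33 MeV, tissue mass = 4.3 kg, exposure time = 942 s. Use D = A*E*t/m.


A = 430 MBq = 4.3000e+08 Bq
E = 0.33 MeV = 5.2866e-14 J
D = A*E*t/m = 4.3000e+08*5.2866e-14*942/4.3
D = 0.00498 Gy


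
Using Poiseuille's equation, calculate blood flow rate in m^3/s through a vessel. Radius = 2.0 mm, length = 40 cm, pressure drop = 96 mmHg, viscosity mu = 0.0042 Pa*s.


Q = pi*r^4*dP / (8*mu*L)
r = 0.002 m, L = 0.4 m
dP = 96 mmHg = 12798.912 Pa
Q = 4.7868e-05 m^3/s


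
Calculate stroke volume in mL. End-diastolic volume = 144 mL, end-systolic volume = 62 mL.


SV = EDV - ESV
SV = 144 - 62
SV = 82 mL


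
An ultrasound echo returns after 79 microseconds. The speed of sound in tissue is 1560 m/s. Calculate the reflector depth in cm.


depth = c * t / 2
t = 79 us = 7.9000e-05 s
depth = 1560 * 7.9000e-05 / 2
depth = 0.06162 m = 6.162 cm


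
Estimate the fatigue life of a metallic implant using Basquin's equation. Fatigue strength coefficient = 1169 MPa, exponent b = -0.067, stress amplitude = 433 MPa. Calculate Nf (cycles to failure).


sigma_a = sigma_f' * (2Nf)^b
2Nf = (sigma_a/sigma_f')^(1/b)
2Nf = (433/1169)^(1/-0.067)
2Nf = 2739748.3
Nf = 1.3699e+06


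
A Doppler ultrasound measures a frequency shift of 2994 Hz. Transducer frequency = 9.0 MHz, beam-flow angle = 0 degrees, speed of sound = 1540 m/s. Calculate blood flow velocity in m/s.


v = fd * c / (2 * f0 * cos(theta))
v = 2994 * 1540 / (2 * 9.0000e+06 * cos(0))
v = 0.2562 m/s


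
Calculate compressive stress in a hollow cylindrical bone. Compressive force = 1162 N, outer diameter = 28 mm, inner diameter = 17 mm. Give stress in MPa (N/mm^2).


A = pi*(r_o^2 - r_i^2)
r_o = 14 mm, r_i = 8.5 mm
A = 388.772 mm^2
sigma = F/A = 1162 / 388.772
sigma = 2.989 MPa


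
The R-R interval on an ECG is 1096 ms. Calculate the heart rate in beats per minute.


HR = 60 / RR_interval(s)
RR = 1096 ms = 1.096 s
HR = 60 / 1.096 = 54.74 bpm


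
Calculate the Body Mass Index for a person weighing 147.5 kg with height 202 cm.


BMI = weight / height^2
height = 202 cm = 2.02 m
BMI = 147.5 / 2.02^2
BMI = 36.15 kg/m^2


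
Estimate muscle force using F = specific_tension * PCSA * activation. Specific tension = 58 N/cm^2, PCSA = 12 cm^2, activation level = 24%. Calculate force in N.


F = sigma * PCSA * activation
F = 58 * 12 * 0.24
F = 167 N


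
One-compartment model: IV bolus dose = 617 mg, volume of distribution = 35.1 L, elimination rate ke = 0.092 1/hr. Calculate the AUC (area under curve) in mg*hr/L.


C0 = Dose/Vd = 617/35.1 = 17.5783 mg/L
AUC = C0/ke = 17.5783/0.092
AUC = 191.1 mg*hr/L


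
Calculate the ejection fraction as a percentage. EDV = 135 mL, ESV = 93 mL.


SV = EDV - ESV = 135 - 93 = 42 mL
EF = SV/EDV * 100 = 42/135 * 100
EF = 31.11%


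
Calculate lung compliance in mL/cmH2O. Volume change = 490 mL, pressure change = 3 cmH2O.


C = dV / dP
C = 490 / 3
C = 163.3 mL/cmH2O


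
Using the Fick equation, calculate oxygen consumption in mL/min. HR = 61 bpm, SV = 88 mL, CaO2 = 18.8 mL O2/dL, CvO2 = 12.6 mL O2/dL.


CO = HR*SV = 61*88/1000 = 5.368 L/min
a-v O2 diff = 18.8 - 12.6 = 6.2 mL/dL
VO2 = CO * (CaO2-CvO2) * 10 dL/L
VO2 = 5.368 * 6.2 * 10
VO2 = 332.8 mL/min


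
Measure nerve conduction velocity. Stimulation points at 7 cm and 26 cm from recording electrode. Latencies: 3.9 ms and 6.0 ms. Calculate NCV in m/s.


Distance = (26 - 7) / 100 = 0.19 m
dt = (6.0 - 3.9) / 1000 = 0.0021 s
NCV = dist / dt = 90.48 m/s


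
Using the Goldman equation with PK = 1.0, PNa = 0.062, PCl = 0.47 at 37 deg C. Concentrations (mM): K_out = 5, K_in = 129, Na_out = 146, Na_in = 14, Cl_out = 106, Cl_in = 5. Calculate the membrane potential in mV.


Vm = (RT/F)*ln((PK*Ko + PNa*Nao + PCl*Cli)/(PK*Ki + PNa*Nai + PCl*Clo))
Numer = 16.402, Denom = 179.688
Vm = -63.98 mV


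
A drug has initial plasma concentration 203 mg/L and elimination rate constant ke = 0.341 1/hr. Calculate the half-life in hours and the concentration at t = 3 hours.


t_half = ln(2) / ke = 0.693147 / 0.341 = 2.033 hr
C(t) = C0 * exp(-ke*t) = 203 * exp(-0.341*3)
C(3) = 72.98 mg/L


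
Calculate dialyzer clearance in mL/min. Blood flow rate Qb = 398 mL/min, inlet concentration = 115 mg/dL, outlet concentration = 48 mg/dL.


K = Qb * (Cb_in - Cb_out) / Cb_in
K = 398 * (115 - 48) / 115
K = 231.9 mL/min


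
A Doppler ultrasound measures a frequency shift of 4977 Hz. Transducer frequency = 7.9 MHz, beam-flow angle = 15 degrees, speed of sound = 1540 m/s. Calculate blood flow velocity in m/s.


v = fd * c / (2 * f0 * cos(theta))
v = 4977 * 1540 / (2 * 7.9000e+06 * cos(15))
v = 0.5022 m/s


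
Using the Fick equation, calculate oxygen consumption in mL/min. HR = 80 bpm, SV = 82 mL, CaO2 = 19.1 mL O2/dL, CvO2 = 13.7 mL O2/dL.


CO = HR*SV = 80*82/1000 = 6.56 L/min
a-v O2 diff = 19.1 - 13.7 = 5.4 mL/dL
VO2 = CO * (CaO2-CvO2) * 10 dL/L
VO2 = 6.56 * 5.4 * 10
VO2 = 354.2 mL/min


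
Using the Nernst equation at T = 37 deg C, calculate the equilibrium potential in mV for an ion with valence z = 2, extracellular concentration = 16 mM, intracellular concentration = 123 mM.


E = (RT/(zF)) * ln(C_out/C_in)
T = 37 + 273.15 = 310.15 K
E = (8.314 * 310.15 / (2 * 96485)) * ln(16/123)
E = -27.25 mV


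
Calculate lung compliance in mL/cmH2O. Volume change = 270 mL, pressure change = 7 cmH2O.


C = dV / dP
C = 270 / 7
C = 38.57 mL/cmH2O


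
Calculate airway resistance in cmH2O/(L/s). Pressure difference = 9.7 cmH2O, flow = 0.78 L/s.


R = dP / flow
R = 9.7 / 0.78
R = 12.44 cmH2O/(L/s)


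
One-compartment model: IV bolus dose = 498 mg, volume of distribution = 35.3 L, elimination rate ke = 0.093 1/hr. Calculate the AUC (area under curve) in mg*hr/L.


C0 = Dose/Vd = 498/35.3 = 14.1076 mg/L
AUC = C0/ke = 14.1076/0.093
AUC = 151.7 mg*hr/L


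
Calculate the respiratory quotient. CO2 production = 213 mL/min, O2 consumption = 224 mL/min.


RQ = VCO2 / VO2
RQ = 213 / 224
RQ = 0.9509


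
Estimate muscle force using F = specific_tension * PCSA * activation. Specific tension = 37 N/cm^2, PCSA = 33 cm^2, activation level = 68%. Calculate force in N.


F = sigma * PCSA * activation
F = 37 * 33 * 0.68
F = 830.3 N


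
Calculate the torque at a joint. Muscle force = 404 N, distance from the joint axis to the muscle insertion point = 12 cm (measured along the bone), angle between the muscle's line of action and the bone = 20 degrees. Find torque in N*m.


Torque = F * d * sin(theta)   (moment arm = d*sin(theta))
d = 12 cm = 0.12 m
Torque = 404 * 0.12 * sin(20)
Torque = 16.58 N*m


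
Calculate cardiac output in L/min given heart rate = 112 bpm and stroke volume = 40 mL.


CO = HR * SV
CO = 112 * 40 / 1000
CO = 4.48 L/min


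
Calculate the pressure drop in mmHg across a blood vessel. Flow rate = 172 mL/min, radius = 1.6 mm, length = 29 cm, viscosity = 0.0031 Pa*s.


dP = 8*mu*L*Q / (pi*r^4)
Q = 172 mL/min = 2.86667e-06 m^3/s
dP = 1001.38 Pa = 1001.38 / 133.322 mmHg = 7.511 mmHg


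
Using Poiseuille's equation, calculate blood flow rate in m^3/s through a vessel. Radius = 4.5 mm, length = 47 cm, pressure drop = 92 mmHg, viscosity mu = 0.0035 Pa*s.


Q = pi*r^4*dP / (8*mu*L)
r = 0.0045 m, L = 0.47 m
dP = 92 mmHg = 12265.624 Pa
Q = 0.001201 m^3/s


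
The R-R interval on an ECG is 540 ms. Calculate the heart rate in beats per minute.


HR = 60 / RR_interval(s)
RR = 540 ms = 0.54 s
HR = 60 / 0.54 = 111.1 bpm


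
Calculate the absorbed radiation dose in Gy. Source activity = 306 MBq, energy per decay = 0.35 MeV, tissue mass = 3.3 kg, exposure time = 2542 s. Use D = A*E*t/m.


A = 306 MBq = 3.0600e+08 Bq
E = 0.35 MeV = 5.607e-14 J
D = A*E*t/m = 3.0600e+08*5.607e-14*2542/3.3
D = 0.01322 Gy


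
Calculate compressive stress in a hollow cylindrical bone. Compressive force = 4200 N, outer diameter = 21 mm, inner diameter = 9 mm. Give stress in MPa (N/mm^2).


A = pi*(r_o^2 - r_i^2)
r_o = 10.5 mm, r_i = 4.5 mm
A = 282.743 mm^2
sigma = F/A = 4200 / 282.743
sigma = 14.85 MPa


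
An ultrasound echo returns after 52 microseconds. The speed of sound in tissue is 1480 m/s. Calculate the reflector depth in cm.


depth = c * t / 2
t = 52 us = 5.2000e-05 s
depth = 1480 * 5.2000e-05 / 2
depth = 0.03848 m = 3.848 cm


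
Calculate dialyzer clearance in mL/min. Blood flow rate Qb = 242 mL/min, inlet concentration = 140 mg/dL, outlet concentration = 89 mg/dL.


K = Qb * (Cb_in - Cb_out) / Cb_in
K = 242 * (140 - 89) / 140
K = 88.16 mL/min


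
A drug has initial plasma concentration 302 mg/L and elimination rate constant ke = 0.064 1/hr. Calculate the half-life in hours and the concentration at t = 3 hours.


t_half = ln(2) / ke = 0.693147 / 0.064 = 10.83 hr
C(t) = C0 * exp(-ke*t) = 302 * exp(-0.064*3)
C(3) = 249.2 mg/L


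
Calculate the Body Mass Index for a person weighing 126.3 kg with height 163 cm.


BMI = weight / height^2
height = 163 cm = 1.63 m
BMI = 126.3 / 1.63^2
BMI = 47.54 kg/m^2


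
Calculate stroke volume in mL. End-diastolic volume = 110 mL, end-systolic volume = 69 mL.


SV = EDV - ESV
SV = 110 - 69
SV = 41 mL


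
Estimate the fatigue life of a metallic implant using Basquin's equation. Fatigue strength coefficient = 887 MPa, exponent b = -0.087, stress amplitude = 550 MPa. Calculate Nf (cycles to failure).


sigma_a = sigma_f' * (2Nf)^b
2Nf = (sigma_a/sigma_f')^(1/b)
2Nf = (550/887)^(1/-0.087)
2Nf = 243.08481
Nf = 121.5


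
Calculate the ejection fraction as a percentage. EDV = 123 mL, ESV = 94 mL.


SV = EDV - ESV = 123 - 94 = 29 mL
EF = SV/EDV * 100 = 29/123 * 100
EF = 23.58%


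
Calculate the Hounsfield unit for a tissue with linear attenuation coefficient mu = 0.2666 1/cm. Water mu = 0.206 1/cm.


HU = ((mu_tissue - mu_water) / mu_water) * 1000
HU = ((0.2666 - 0.206) / 0.206) * 1000
HU = 294.2


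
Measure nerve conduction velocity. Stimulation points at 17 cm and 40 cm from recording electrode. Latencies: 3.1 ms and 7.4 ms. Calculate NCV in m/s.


Distance = (40 - 17) / 100 = 0.23 m
dt = (7.4 - 3.1) / 1000 = 0.0043 s
NCV = dist / dt = 53.49 m/s


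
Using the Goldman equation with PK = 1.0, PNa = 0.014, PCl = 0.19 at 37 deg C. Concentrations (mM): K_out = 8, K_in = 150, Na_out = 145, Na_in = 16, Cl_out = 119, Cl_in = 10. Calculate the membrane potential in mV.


Vm = (RT/F)*ln((PK*Ko + PNa*Nao + PCl*Cli)/(PK*Ki + PNa*Nai + PCl*Clo))
Numer = 11.93, Denom = 172.834
Vm = -71.44 mV


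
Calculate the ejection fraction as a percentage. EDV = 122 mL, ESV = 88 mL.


SV = EDV - ESV = 122 - 88 = 34 mL
EF = SV/EDV * 100 = 34/122 * 100
EF = 27.87%


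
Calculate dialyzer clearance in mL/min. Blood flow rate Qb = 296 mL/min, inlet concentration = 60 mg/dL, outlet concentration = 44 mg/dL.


K = Qb * (Cb_in - Cb_out) / Cb_in
K = 296 * (60 - 44) / 60
K = 78.93 mL/min


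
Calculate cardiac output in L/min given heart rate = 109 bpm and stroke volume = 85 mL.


CO = HR * SV
CO = 109 * 85 / 1000
CO = 9.265 L/min


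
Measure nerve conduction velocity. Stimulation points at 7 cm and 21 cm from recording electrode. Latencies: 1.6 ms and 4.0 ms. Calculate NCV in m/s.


Distance = (21 - 7) / 100 = 0.14 m
dt = (4.0 - 1.6) / 1000 = 0.0024 s
NCV = dist / dt = 58.33 m/s


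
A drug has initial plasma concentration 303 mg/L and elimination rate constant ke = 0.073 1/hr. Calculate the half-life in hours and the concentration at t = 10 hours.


t_half = ln(2) / ke = 0.693147 / 0.073 = 9.495 hr
C(t) = C0 * exp(-ke*t) = 303 * exp(-0.073*10)
C(10) = 146 mg/L


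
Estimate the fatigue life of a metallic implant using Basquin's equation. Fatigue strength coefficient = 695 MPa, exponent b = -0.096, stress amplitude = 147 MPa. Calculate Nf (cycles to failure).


sigma_a = sigma_f' * (2Nf)^b
2Nf = (sigma_a/sigma_f')^(1/b)
2Nf = (147/695)^(1/-0.096)
2Nf = 10660710
Nf = 5.3304e+06


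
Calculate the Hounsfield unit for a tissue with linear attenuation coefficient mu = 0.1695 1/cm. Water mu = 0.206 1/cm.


HU = ((mu_tissue - mu_water) / mu_water) * 1000
HU = ((0.1695 - 0.206) / 0.206) * 1000
HU = -177.2


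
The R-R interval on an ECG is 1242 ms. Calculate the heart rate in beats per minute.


HR = 60 / RR_interval(s)
RR = 1242 ms = 1.242 s
HR = 60 / 1.242 = 48.31 bpm


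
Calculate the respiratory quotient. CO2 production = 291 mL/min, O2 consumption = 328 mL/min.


RQ = VCO2 / VO2
RQ = 291 / 328
RQ = 0.8872


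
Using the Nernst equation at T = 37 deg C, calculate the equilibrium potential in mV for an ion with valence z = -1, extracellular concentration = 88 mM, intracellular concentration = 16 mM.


E = (RT/(zF)) * ln(C_out/C_in)
T = 37 + 273.15 = 310.15 K
E = (8.314 * 310.15 / (-1 * 96485)) * ln(88/16)
E = -45.56 mV


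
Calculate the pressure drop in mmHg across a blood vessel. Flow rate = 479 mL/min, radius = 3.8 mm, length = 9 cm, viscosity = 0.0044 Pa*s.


dP = 8*mu*L*Q / (pi*r^4)
Q = 479 mL/min = 7.98333e-06 m^3/s
dP = 38.6087 Pa = 38.6087 / 133.322 mmHg = 0.2896 mmHg


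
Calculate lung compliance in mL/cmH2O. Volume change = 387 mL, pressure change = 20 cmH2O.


C = dV / dP
C = 387 / 20
C = 19.35 mL/cmH2O


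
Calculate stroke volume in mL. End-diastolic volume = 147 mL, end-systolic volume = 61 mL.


SV = EDV - ESV
SV = 147 - 61
SV = 86 mL


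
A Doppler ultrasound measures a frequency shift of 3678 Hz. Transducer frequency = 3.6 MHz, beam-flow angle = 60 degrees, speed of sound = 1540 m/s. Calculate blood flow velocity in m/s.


v = fd * c / (2 * f0 * cos(theta))
v = 3678 * 1540 / (2 * 3.6000e+06 * cos(60))
v = 1.573 m/s


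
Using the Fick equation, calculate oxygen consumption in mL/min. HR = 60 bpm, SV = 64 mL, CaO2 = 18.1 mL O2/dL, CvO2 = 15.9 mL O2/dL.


CO = HR*SV = 60*64/1000 = 3.84 L/min
a-v O2 diff = 18.1 - 15.9 = 2.2 mL/dL
VO2 = CO * (CaO2-CvO2) * 10 dL/L
VO2 = 3.84 * 2.2 * 10
VO2 = 84.48 mL/min


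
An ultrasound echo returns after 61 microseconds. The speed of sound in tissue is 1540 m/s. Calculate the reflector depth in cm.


depth = c * t / 2
t = 61 us = 6.1000e-05 s
depth = 1540 * 6.1000e-05 / 2
depth = 0.04697 m = 4.697 cm


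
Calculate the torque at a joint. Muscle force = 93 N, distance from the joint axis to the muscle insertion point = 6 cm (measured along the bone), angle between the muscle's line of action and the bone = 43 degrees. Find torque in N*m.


Torque = F * d * sin(theta)   (moment arm = d*sin(theta))
d = 6 cm = 0.06 m
Torque = 93 * 0.06 * sin(43)
Torque = 3.806 N*m


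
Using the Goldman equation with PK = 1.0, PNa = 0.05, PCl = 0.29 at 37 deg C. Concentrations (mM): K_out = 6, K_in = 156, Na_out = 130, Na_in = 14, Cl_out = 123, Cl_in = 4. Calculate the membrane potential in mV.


Vm = (RT/F)*ln((PK*Ko + PNa*Nao + PCl*Cli)/(PK*Ki + PNa*Nai + PCl*Clo))
Numer = 13.66, Denom = 192.37
Vm = -70.69 mV


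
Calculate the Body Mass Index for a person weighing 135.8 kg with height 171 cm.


BMI = weight / height^2
height = 171 cm = 1.71 m
BMI = 135.8 / 1.71^2
BMI = 46.44 kg/m^2


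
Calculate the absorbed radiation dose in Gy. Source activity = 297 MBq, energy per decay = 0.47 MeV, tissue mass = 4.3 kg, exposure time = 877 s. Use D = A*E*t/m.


A = 297 MBq = 2.9700e+08 Bq
E = 0.47 MeV = 7.5294e-14 J
D = A*E*t/m = 2.9700e+08*7.5294e-14*877/4.3
D = 0.004561 Gy


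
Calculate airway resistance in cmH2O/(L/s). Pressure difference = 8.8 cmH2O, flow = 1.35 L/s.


R = dP / flow
R = 8.8 / 1.35
R = 6.519 cmH2O/(L/s)


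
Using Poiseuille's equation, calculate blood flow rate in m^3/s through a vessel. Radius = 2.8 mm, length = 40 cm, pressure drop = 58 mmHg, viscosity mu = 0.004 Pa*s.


Q = pi*r^4*dP / (8*mu*L)
r = 0.0028 m, L = 0.4 m
dP = 58 mmHg = 7732.676 Pa
Q = 1.1665e-04 m^3/s


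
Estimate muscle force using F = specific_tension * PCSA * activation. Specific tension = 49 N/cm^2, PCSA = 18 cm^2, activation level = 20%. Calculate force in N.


F = sigma * PCSA * activation
F = 49 * 18 * 0.2
F = 176.4 N


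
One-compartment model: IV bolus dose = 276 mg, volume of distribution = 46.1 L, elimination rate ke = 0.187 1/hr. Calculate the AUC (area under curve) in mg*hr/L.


C0 = Dose/Vd = 276/46.1 = 5.98698 mg/L
AUC = C0/ke = 5.98698/0.187
AUC = 32.02 mg*hr/L


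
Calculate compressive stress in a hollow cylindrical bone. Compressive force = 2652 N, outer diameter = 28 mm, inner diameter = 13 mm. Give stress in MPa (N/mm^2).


A = pi*(r_o^2 - r_i^2)
r_o = 14 mm, r_i = 6.5 mm
A = 483.02 mm^2
sigma = F/A = 2652 / 483.02
sigma = 5.49 MPa


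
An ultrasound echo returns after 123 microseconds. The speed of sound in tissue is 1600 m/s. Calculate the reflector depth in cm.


depth = c * t / 2
t = 123 us = 1.2300e-04 s
depth = 1600 * 1.2300e-04 / 2
depth = 0.0984 m = 9.84 cm


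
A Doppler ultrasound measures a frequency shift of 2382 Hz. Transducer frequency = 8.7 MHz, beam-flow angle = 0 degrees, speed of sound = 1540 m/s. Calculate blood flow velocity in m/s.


v = fd * c / (2 * f0 * cos(theta))
v = 2382 * 1540 / (2 * 8.7000e+06 * cos(0))
v = 0.2108 m/s


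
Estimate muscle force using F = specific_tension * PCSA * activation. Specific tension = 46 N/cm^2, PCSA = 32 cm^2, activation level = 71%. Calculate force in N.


F = sigma * PCSA * activation
F = 46 * 32 * 0.71
F = 1045 N


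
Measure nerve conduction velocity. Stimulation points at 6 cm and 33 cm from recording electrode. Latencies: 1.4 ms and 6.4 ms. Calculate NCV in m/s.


Distance = (33 - 6) / 100 = 0.27 m
dt = (6.4 - 1.4) / 1000 = 0.005 s
NCV = dist / dt = 54 m/s


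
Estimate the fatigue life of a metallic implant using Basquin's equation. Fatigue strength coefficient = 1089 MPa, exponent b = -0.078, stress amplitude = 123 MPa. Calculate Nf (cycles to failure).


sigma_a = sigma_f' * (2Nf)^b
2Nf = (sigma_a/sigma_f')^(1/b)
2Nf = (123/1089)^(1/-0.078)
2Nf = 1.3886717e+12
Nf = 6.9434e+11


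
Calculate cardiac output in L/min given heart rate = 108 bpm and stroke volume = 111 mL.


CO = HR * SV
CO = 108 * 111 / 1000
CO = 11.99 L/min


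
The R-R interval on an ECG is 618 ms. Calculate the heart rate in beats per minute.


HR = 60 / RR_interval(s)
RR = 618 ms = 0.618 s
HR = 60 / 0.618 = 97.09 bpm


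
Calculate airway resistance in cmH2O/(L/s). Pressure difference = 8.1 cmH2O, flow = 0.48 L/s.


R = dP / flow
R = 8.1 / 0.48
R = 16.88 cmH2O/(L/s)


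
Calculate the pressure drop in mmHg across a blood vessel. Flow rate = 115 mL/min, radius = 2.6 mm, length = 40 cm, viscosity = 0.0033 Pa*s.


dP = 8*mu*L*Q / (pi*r^4)
Q = 115 mL/min = 1.91667e-06 m^3/s
dP = 140.983 Pa = 140.983 / 133.322 mmHg = 1.057 mmHg


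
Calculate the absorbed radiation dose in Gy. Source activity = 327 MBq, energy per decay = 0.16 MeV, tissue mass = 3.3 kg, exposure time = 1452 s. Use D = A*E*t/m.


A = 327 MBq = 3.2700e+08 Bq
E = 0.16 MeV = 2.5632e-14 J
D = A*E*t/m = 3.2700e+08*2.5632e-14*1452/3.3
D = 0.003688 Gy


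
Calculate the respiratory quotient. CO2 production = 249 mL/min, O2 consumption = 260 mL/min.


RQ = VCO2 / VO2
RQ = 249 / 260
RQ = 0.9577


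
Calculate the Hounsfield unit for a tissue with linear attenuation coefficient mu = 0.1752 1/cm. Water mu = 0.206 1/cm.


HU = ((mu_tissue - mu_water) / mu_water) * 1000
HU = ((0.1752 - 0.206) / 0.206) * 1000
HU = -149.5


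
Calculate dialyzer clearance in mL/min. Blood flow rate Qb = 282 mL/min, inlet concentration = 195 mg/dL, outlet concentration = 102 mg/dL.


K = Qb * (Cb_in - Cb_out) / Cb_in
K = 282 * (195 - 102) / 195
K = 134.5 mL/min


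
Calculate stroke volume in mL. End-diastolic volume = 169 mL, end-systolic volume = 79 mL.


SV = EDV - ESV
SV = 169 - 79
SV = 90 mL


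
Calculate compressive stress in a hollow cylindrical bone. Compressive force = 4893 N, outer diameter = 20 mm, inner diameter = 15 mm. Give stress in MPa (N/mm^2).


A = pi*(r_o^2 - r_i^2)
r_o = 10 mm, r_i = 7.5 mm
A = 137.445 mm^2
sigma = F/A = 4893 / 137.445
sigma = 35.6 MPa


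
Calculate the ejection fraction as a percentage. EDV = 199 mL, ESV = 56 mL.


SV = EDV - ESV = 199 - 56 = 143 mL
EF = SV/EDV * 100 = 143/199 * 100
EF = 71.86%


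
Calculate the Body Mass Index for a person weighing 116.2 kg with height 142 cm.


BMI = weight / height^2
height = 142 cm = 1.42 m
BMI = 116.2 / 1.42^2
BMI = 57.63 kg/m^2
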